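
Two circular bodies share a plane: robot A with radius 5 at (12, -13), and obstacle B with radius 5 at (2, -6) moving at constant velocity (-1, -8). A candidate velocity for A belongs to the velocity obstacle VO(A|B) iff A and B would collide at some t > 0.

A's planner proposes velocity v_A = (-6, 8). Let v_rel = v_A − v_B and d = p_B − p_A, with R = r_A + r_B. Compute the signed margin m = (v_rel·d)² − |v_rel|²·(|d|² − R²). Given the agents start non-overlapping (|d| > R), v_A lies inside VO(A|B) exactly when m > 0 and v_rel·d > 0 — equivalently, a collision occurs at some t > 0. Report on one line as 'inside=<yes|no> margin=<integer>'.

d = (-10, 7),  |d|² = 149;  R = 5+5 = 10,  c = 149−10² = 49
v_rel = (-5, 16),  |v_rel|² = 281;  v_rel·d = (-5)·(-10) + (16)·(7) = 162
281·t² − 324·t + 49 = 0  ⇒  m = 162² − 281·49 = 12475
m = 12475 > 0,  v_rel·d = 162 > 0  ⇒  inside

inside=yes margin=12475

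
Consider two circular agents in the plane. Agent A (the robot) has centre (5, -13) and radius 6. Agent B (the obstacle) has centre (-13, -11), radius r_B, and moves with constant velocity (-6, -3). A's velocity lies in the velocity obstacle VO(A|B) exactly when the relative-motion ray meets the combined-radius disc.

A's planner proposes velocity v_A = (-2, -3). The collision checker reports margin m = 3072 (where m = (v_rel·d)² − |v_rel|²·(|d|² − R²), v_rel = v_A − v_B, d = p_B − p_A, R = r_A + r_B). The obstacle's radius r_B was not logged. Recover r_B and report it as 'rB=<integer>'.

m = 3072
d = (-18, 2);  v_rel = (4, 0),  |v_rel|² = 16
v_rel×d = (4)·(2) − (0)·(-18) = 8
since m = R²·16 − 8²:  R² = (64 + 3072) / 16 = 196
R = √196 = 14  ⇒  r_B = 14 − 6 = 8

rB=8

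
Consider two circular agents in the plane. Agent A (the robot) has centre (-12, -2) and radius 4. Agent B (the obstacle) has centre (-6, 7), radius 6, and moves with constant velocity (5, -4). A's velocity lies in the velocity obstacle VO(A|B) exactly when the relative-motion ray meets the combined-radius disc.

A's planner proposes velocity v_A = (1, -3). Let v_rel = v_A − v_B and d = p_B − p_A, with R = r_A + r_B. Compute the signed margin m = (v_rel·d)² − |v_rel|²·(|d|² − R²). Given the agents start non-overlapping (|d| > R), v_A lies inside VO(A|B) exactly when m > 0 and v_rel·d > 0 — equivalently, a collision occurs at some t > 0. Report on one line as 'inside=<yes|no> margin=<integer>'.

d = (6, 9),  |d|² = 117;  R = 4+6 = 10,  c = 117−10² = 17
v_rel = (-4, 1),  |v_rel|² = 17;  v_rel·d = (-4)·(6) + (1)·(9) = -15
17·t² + 30·t + 17 = 0  ⇒  m = (-15)² − 17·17 = -64
m = -64 < 0,  v_rel·d = -15 < 0  ⇒  outside

inside=no margin=-64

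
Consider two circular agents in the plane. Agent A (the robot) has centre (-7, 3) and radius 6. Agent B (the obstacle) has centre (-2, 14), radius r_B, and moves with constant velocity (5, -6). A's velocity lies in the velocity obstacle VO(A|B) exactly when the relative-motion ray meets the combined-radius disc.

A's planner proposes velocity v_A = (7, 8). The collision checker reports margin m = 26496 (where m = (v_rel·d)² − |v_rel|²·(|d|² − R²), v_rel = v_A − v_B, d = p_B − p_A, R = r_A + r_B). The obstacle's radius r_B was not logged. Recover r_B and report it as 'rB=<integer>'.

m = 26496
d = (5, 11);  v_rel = (2, 14),  |v_rel|² = 200
v_rel×d = (2)·(11) − (14)·(5) = -48
since m = R²·200 − (-48)²:  R² = (2304 + 26496) / 200 = 144
R = √144 = 12  ⇒  r_B = 12 − 6 = 6

rB=6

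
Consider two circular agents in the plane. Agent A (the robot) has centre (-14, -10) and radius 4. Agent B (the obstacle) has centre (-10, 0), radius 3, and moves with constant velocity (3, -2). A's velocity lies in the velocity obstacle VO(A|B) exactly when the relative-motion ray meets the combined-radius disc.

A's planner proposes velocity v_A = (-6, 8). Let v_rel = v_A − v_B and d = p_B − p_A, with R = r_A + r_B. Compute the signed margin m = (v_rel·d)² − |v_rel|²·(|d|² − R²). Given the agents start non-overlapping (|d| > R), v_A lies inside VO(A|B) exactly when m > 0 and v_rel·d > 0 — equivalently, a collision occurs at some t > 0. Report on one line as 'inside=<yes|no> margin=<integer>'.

d = (4, 10),  |d|² = 116;  R = 4+3 = 7,  c = 116−7² = 67
v_rel = (-9, 10),  |v_rel|² = 181;  v_rel·d = (-9)·(4) + (10)·(10) = 64
181·t² − 128·t + 67 = 0  ⇒  m = 64² − 181·67 = -8031
m = -8031 < 0,  v_rel·d = 64 > 0  ⇒  outside

inside=no margin=-8031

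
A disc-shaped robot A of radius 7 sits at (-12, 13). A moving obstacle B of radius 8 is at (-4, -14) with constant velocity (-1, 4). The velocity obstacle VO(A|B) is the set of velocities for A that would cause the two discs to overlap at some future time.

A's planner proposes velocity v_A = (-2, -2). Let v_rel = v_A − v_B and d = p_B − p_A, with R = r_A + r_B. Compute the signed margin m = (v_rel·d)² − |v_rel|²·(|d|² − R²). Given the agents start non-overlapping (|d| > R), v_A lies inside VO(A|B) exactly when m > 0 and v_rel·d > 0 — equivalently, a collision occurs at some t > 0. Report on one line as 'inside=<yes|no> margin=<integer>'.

d = (8, -27),  |d|² = 793;  R = 7+8 = 15,  c = 793−15² = 568
v_rel = (-1, -6),  |v_rel|² = 37;  v_rel·d = (-1)·(8) + (-6)·(-27) = 154
37·t² − 308·t + 568 = 0  ⇒  m = 154² − 37·568 = 2700
m = 2700 > 0,  v_rel·d = 154 > 0  ⇒  inside

inside=yes margin=2700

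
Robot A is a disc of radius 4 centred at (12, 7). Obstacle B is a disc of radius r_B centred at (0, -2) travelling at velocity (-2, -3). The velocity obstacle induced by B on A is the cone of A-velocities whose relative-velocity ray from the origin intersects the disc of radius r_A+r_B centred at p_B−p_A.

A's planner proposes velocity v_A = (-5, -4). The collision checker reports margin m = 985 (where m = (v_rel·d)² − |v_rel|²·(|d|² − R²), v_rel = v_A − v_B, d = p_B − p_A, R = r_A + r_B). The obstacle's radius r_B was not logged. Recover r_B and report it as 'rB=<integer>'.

m = 985
d = (-12, -9);  v_rel = (-3, -1),  |v_rel|² = 10
v_rel×d = (-3)·(-9) − (-1)·(-12) = 15
since m = R²·10 − 15²:  R² = (225 + 985) / 10 = 121
R = √121 = 11  ⇒  r_B = 11 − 4 = 7

rB=7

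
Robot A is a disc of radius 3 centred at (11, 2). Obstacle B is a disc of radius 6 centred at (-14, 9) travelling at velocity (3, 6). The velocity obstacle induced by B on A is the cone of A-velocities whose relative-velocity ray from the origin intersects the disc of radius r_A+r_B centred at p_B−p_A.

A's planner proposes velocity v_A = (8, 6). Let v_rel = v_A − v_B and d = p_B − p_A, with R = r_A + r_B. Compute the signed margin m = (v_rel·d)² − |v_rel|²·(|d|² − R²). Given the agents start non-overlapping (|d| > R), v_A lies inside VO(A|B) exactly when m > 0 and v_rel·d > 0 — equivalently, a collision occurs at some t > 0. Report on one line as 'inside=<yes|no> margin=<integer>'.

d = (-25, 7),  |d|² = 674;  R = 3+6 = 9,  c = 674−9² = 593
v_rel = (5, 0),  |v_rel|² = 25;  v_rel·d = (5)·(-25) + (0)·(7) = -125
25·t² + 250·t + 593 = 0  ⇒  m = (-125)² − 25·593 = 800
m = 800 > 0,  v_rel·d = -125 < 0  ⇒  outside

inside=no margin=800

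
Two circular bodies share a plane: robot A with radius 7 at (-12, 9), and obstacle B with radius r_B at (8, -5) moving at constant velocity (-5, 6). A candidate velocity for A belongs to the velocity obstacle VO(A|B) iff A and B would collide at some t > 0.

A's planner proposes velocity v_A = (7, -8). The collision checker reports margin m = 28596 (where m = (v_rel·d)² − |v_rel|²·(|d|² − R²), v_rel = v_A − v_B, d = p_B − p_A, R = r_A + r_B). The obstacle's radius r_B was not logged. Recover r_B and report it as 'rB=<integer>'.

m = 28596
d = (20, -14);  v_rel = (12, -14),  |v_rel|² = 340
v_rel×d = (12)·(-14) − (-14)·(20) = 112
since m = R²·340 − 112²:  R² = (12544 + 28596) / 340 = 121
R = √121 = 11  ⇒  r_B = 11 − 7 = 4

rB=4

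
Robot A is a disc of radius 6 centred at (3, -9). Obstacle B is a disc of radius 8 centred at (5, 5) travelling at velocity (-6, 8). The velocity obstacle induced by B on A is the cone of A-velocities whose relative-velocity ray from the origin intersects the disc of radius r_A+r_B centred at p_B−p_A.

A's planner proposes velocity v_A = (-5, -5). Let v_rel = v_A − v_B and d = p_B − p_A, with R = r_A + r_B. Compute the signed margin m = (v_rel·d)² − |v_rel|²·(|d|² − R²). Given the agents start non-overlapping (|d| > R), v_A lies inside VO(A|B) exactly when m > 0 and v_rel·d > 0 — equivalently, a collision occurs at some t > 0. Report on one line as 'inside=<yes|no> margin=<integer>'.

d = (2, 14),  |d|² = 200;  R = 6+8 = 14,  c = 200−14² = 4
v_rel = (1, -13),  |v_rel|² = 170;  v_rel·d = (1)·(2) + (-13)·(14) = -180
170·t² + 360·t + 4 = 0  ⇒  m = (-180)² − 170·4 = 31720
m = 31720 > 0,  v_rel·d = -180 < 0  ⇒  outside

inside=no margin=31720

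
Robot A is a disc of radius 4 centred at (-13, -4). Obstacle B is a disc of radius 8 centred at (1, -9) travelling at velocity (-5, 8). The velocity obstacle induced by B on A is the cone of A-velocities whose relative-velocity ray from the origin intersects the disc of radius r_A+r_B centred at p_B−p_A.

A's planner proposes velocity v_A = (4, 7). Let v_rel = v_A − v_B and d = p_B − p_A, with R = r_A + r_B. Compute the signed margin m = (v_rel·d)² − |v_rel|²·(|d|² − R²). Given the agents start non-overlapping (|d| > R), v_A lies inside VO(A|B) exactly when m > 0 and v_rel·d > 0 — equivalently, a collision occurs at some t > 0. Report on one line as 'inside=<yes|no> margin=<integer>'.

d = (14, -5),  |d|² = 221;  R = 4+8 = 12,  c = 221−12² = 77
v_rel = (9, -1),  |v_rel|² = 82;  v_rel·d = (9)·(14) + (-1)·(-5) = 131
82·t² − 262·t + 77 = 0  ⇒  m = 131² − 82·77 = 10847
m = 10847 > 0,  v_rel·d = 131 > 0  ⇒  inside

inside=yes margin=10847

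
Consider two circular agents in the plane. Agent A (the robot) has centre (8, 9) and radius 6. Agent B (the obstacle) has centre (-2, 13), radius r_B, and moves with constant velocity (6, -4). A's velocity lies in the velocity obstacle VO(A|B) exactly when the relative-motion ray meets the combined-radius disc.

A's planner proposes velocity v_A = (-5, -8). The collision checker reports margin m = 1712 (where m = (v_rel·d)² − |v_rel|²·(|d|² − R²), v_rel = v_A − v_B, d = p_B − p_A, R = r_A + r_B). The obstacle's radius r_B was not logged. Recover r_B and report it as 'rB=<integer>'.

m = 1712
d = (-10, 4);  v_rel = (-11, -4),  |v_rel|² = 137
v_rel×d = (-11)·(4) − (-4)·(-10) = -84
since m = R²·137 − (-84)²:  R² = (7056 + 1712) / 137 = 64
R = √64 = 8  ⇒  r_B = 8 − 6 = 2

rB=2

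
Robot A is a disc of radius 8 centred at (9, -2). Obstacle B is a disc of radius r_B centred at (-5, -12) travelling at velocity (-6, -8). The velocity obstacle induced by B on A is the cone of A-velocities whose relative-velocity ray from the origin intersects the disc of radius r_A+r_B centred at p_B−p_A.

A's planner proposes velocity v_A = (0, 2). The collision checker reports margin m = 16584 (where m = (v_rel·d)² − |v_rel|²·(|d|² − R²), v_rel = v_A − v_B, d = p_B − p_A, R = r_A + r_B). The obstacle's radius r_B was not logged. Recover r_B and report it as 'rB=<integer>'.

m = 16584
d = (-14, -10);  v_rel = (6, 10),  |v_rel|² = 136
v_rel×d = (6)·(-10) − (10)·(-14) = 80
since m = R²·136 − 80²:  R² = (6400 + 16584) / 136 = 169
R = √169 = 13  ⇒  r_B = 13 − 8 = 5

rB=5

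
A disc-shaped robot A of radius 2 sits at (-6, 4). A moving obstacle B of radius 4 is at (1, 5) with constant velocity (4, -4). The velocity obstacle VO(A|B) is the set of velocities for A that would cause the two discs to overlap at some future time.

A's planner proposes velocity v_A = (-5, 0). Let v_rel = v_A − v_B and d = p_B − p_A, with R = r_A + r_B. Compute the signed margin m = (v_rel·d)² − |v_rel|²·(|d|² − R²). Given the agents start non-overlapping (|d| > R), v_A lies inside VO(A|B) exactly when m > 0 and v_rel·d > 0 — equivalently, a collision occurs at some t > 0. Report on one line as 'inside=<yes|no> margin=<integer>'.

d = (7, 1),  |d|² = 50;  R = 2+4 = 6,  c = 50−6² = 14
v_rel = (-9, 4),  |v_rel|² = 97;  v_rel·d = (-9)·(7) + (4)·(1) = -59
97·t² + 118·t + 14 = 0  ⇒  m = (-59)² − 97·14 = 2123
m = 2123 > 0,  v_rel·d = -59 < 0  ⇒  outside

inside=no margin=2123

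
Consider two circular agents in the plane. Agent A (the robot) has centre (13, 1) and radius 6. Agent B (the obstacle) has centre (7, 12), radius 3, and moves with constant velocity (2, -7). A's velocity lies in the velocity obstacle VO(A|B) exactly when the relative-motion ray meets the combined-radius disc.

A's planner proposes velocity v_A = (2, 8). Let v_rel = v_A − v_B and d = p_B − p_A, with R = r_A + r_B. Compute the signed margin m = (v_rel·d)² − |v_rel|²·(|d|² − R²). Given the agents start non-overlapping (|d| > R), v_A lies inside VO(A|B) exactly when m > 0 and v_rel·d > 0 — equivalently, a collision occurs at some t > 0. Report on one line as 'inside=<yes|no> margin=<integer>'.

d = (-6, 11),  |d|² = 157;  R = 6+3 = 9,  c = 157−9² = 76
v_rel = (0, 15),  |v_rel|² = 225;  v_rel·d = (0)·(-6) + (15)·(11) = 165
225·t² − 330·t + 76 = 0  ⇒  m = 165² − 225·76 = 10125
m = 10125 > 0,  v_rel·d = 165 > 0  ⇒  inside

inside=yes margin=10125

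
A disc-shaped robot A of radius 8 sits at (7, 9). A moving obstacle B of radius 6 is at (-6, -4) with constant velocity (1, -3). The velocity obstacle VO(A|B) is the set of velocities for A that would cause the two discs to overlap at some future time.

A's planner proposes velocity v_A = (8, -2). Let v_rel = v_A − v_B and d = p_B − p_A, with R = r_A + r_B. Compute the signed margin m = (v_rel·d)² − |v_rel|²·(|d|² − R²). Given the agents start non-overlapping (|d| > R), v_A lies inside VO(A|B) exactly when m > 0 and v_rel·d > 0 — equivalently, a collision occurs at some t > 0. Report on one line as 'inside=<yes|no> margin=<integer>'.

d = (-13, -13),  |d|² = 338;  R = 8+6 = 14,  c = 338−14² = 142
v_rel = (7, 1),  |v_rel|² = 50;  v_rel·d = (7)·(-13) + (1)·(-13) = -104
50·t² + 208·t + 142 = 0  ⇒  m = (-104)² − 50·142 = 3716
m = 3716 > 0,  v_rel·d = -104 < 0  ⇒  outside

inside=no margin=3716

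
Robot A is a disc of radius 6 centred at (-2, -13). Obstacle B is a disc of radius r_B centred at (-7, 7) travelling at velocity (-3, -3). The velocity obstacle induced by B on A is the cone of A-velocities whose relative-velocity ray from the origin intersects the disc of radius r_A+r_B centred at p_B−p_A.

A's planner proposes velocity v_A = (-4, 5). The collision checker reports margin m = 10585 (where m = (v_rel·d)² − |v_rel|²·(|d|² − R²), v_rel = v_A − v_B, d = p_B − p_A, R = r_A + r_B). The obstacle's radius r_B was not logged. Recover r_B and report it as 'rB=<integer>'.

m = 10585
d = (-5, 20);  v_rel = (-1, 8),  |v_rel|² = 65
v_rel×d = (-1)·(20) − (8)·(-5) = 20
since m = R²·65 − 20²:  R² = (400 + 10585) / 65 = 169
R = √169 = 13  ⇒  r_B = 13 − 6 = 7

rB=7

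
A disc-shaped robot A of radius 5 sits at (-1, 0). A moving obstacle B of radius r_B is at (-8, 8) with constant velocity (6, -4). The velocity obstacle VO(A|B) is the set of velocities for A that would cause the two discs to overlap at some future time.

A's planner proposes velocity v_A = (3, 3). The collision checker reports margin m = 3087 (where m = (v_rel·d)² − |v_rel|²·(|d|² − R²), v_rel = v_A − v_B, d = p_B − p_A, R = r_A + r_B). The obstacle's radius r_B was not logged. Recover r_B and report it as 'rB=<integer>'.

m = 3087
d = (-7, 8);  v_rel = (-3, 7),  |v_rel|² = 58
v_rel×d = (-3)·(8) − (7)·(-7) = 25
since m = R²·58 − 25²:  R² = (625 + 3087) / 58 = 64
R = √64 = 8  ⇒  r_B = 8 − 5 = 3

rB=3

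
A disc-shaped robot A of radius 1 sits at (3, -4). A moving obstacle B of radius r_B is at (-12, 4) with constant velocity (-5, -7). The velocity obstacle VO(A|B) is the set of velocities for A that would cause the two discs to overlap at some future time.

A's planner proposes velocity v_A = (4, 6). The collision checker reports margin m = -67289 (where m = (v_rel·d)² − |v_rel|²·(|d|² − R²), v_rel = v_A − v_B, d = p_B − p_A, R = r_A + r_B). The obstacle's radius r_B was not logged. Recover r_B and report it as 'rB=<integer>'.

m = -67289
d = (-15, 8);  v_rel = (9, 13),  |v_rel|² = 250
v_rel×d = (9)·(8) − (13)·(-15) = 267
since m = R²·250 − 267²:  R² = (71289 + -67289) / 250 = 16
R = √16 = 4  ⇒  r_B = 4 − 1 = 3

rB=3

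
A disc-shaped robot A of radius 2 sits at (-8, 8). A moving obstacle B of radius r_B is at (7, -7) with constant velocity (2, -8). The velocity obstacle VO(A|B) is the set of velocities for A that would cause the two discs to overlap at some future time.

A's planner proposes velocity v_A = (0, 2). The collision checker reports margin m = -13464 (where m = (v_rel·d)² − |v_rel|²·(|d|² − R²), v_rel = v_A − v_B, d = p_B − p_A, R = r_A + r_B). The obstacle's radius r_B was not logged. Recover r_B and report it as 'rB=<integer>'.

m = -13464
d = (15, -15);  v_rel = (-2, 10),  |v_rel|² = 104
v_rel×d = (-2)·(-15) − (10)·(15) = -120
since m = R²·104 − (-120)²:  R² = (14400 + -13464) / 104 = 9
R = √9 = 3  ⇒  r_B = 3 − 2 = 1

rB=1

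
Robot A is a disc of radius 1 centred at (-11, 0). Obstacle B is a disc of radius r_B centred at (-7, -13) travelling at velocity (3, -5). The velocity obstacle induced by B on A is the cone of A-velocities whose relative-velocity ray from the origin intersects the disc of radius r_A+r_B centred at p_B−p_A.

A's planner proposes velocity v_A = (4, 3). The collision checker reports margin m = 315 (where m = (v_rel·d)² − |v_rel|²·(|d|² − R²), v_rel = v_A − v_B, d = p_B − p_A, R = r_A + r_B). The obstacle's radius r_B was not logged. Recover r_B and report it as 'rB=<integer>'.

m = 315
d = (4, -13);  v_rel = (1, 8),  |v_rel|² = 65
v_rel×d = (1)·(-13) − (8)·(4) = -45
since m = R²·65 − (-45)²:  R² = (2025 + 315) / 65 = 36
R = √36 = 6  ⇒  r_B = 6 − 1 = 5

rB=5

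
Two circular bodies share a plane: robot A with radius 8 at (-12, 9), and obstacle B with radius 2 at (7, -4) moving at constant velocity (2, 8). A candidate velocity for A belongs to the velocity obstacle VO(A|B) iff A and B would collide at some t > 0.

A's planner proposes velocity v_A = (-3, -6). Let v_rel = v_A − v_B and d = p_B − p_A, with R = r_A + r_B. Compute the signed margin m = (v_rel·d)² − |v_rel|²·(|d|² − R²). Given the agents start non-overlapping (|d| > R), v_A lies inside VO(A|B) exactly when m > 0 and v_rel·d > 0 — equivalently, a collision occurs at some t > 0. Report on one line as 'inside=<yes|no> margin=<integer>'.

d = (19, -13),  |d|² = 530;  R = 8+2 = 10,  c = 530−10² = 430
v_rel = (-5, -14),  |v_rel|² = 221;  v_rel·d = (-5)·(19) + (-14)·(-13) = 87
221·t² − 174·t + 430 = 0  ⇒  m = 87² − 221·430 = -87461
m = -87461 < 0,  v_rel·d = 87 > 0  ⇒  outside

inside=no margin=-87461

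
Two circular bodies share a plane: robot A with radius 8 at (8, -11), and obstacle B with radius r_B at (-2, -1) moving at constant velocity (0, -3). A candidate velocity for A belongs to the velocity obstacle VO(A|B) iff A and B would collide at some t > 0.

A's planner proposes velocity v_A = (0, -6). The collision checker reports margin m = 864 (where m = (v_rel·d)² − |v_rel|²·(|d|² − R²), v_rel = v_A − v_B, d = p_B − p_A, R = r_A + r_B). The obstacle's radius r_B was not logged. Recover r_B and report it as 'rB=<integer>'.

m = 864
d = (-10, 10);  v_rel = (0, -3),  |v_rel|² = 9
v_rel×d = (0)·(10) − (-3)·(-10) = -30
since m = R²·9 − (-30)²:  R² = (900 + 864) / 9 = 196
R = √196 = 14  ⇒  r_B = 14 − 8 = 6

rB=6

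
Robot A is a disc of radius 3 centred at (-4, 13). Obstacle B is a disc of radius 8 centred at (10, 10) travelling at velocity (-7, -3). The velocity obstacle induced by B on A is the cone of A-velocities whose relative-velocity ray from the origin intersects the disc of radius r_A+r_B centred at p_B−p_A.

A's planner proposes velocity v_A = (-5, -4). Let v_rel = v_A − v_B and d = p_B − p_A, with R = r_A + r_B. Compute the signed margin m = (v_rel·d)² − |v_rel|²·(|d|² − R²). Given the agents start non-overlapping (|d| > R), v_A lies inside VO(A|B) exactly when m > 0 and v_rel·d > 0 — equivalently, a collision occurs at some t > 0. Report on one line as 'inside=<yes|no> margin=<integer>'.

d = (14, -3),  |d|² = 205;  R = 3+8 = 11,  c = 205−11² = 84
v_rel = (2, -1),  |v_rel|² = 5;  v_rel·d = (2)·(14) + (-1)·(-3) = 31
5·t² − 62·t + 84 = 0  ⇒  m = 31² − 5·84 = 541
m = 541 > 0,  v_rel·d = 31 > 0  ⇒  inside

inside=yes margin=541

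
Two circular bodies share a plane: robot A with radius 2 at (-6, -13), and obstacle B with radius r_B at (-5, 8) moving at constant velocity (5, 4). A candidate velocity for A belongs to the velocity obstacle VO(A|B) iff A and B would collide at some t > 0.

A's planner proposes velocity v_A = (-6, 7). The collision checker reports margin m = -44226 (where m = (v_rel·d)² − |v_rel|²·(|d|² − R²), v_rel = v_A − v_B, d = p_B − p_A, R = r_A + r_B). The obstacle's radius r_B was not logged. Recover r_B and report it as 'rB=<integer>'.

m = -44226
d = (1, 21);  v_rel = (-11, 3),  |v_rel|² = 130
v_rel×d = (-11)·(21) − (3)·(1) = -234
since m = R²·130 − (-234)²:  R² = (54756 + -44226) / 130 = 81
R = √81 = 9  ⇒  r_B = 9 − 2 = 7

rB=7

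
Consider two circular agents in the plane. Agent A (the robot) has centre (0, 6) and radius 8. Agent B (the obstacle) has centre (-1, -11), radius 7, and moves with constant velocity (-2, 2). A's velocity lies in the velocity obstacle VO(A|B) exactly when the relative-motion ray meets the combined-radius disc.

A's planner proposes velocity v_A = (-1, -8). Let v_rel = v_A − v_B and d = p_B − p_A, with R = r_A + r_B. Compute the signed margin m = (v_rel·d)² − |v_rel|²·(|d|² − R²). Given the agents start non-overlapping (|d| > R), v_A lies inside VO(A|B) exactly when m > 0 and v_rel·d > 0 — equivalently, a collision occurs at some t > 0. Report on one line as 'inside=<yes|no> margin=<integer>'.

d = (-1, -17),  |d|² = 290;  R = 8+7 = 15,  c = 290−15² = 65
v_rel = (1, -10),  |v_rel|² = 101;  v_rel·d = (1)·(-1) + (-10)·(-17) = 169
101·t² − 338·t + 65 = 0  ⇒  m = 169² − 101·65 = 21996
m = 21996 > 0,  v_rel·d = 169 > 0  ⇒  inside

inside=yes margin=21996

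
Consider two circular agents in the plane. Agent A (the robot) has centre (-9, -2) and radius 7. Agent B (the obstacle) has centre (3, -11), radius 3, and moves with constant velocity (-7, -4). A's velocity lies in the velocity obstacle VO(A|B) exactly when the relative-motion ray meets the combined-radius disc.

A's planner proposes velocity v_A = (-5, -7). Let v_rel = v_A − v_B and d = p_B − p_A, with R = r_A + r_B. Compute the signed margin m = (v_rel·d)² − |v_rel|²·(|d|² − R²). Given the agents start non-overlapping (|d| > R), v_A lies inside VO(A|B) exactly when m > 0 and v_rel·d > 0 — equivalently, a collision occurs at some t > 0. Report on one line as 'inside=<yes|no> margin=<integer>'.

d = (12, -9),  |d|² = 225;  R = 7+3 = 10,  c = 225−10² = 125
v_rel = (2, -3),  |v_rel|² = 13;  v_rel·d = (2)·(12) + (-3)·(-9) = 51
13·t² − 102·t + 125 = 0  ⇒  m = 51² − 13·125 = 976
m = 976 > 0,  v_rel·d = 51 > 0  ⇒  inside

inside=yes margin=976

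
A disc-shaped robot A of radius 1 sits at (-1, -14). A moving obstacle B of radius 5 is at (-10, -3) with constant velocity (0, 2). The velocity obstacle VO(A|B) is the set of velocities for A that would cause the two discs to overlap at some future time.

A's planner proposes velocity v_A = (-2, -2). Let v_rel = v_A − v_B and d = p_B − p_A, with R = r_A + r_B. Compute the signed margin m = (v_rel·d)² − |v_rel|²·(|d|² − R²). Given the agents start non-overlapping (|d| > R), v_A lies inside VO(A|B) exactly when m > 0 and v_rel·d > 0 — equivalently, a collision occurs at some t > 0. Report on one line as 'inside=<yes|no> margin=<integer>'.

d = (-9, 11),  |d|² = 202;  R = 1+5 = 6,  c = 202−6² = 166
v_rel = (-2, -4),  |v_rel|² = 20;  v_rel·d = (-2)·(-9) + (-4)·(11) = -26
20·t² + 52·t + 166 = 0  ⇒  m = (-26)² − 20·166 = -2644
m = -2644 < 0,  v_rel·d = -26 < 0  ⇒  outside

inside=no margin=-2644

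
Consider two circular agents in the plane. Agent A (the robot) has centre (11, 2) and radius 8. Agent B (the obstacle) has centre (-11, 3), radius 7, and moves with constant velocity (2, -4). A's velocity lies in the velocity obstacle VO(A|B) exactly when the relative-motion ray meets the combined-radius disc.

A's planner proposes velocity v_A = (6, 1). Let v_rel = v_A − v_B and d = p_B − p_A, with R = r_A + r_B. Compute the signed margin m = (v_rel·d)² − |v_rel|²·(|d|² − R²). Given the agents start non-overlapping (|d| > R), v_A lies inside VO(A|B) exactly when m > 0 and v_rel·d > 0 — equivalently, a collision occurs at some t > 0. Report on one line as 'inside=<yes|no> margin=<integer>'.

d = (-22, 1),  |d|² = 485;  R = 8+7 = 15,  c = 485−15² = 260
v_rel = (4, 5),  |v_rel|² = 41;  v_rel·d = (4)·(-22) + (5)·(1) = -83
41·t² + 166·t + 260 = 0  ⇒  m = (-83)² − 41·260 = -3771
m = -3771 < 0,  v_rel·d = -83 < 0  ⇒  outside

inside=no margin=-3771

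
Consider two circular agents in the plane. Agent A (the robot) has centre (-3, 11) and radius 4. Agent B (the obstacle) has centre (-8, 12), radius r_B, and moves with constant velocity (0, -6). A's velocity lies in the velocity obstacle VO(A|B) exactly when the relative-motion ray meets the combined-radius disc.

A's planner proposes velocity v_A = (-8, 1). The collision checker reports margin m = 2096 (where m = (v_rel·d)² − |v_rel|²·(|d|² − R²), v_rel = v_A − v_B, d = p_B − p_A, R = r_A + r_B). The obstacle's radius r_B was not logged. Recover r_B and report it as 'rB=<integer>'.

m = 2096
d = (-5, 1);  v_rel = (-8, 7),  |v_rel|² = 113
v_rel×d = (-8)·(1) − (7)·(-5) = 27
since m = R²·113 − 27²:  R² = (729 + 2096) / 113 = 25
R = √25 = 5  ⇒  r_B = 5 − 4 = 1

rB=1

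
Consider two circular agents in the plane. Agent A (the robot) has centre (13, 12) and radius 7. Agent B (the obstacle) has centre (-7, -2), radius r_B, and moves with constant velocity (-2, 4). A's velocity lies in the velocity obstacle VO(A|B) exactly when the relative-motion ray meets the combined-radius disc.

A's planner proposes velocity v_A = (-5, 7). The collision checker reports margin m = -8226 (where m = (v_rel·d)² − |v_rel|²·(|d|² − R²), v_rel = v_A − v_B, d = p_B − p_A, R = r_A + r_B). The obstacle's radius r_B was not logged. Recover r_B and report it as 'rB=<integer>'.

m = -8226
d = (-20, -14);  v_rel = (-3, 3),  |v_rel|² = 18
v_rel×d = (-3)·(-14) − (3)·(-20) = 102
since m = R²·18 − 102²:  R² = (10404 + -8226) / 18 = 121
R = √121 = 11  ⇒  r_B = 11 − 7 = 4

rB=4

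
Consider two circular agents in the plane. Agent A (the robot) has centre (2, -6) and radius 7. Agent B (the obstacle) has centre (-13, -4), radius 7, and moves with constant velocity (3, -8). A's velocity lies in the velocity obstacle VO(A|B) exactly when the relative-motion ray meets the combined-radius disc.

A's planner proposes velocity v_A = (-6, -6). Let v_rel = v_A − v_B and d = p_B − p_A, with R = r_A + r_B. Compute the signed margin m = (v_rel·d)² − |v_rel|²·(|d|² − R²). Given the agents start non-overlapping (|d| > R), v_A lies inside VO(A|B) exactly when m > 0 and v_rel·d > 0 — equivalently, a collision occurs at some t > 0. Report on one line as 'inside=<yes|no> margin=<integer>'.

d = (-15, 2),  |d|² = 229;  R = 7+7 = 14,  c = 229−14² = 33
v_rel = (-9, 2),  |v_rel|² = 85;  v_rel·d = (-9)·(-15) + (2)·(2) = 139
85·t² − 278·t + 33 = 0  ⇒  m = 139² − 85·33 = 16516
m = 16516 > 0,  v_rel·d = 139 > 0  ⇒  inside

inside=yes margin=16516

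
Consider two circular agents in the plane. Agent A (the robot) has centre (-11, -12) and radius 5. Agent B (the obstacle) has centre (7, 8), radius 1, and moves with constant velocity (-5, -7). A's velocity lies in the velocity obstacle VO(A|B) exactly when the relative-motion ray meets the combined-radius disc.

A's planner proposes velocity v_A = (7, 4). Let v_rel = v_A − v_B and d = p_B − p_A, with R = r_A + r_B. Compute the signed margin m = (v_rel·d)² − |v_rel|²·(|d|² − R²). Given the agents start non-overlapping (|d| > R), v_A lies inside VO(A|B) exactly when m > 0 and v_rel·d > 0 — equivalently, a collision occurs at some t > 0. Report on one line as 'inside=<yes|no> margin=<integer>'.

d = (18, 20),  |d|² = 724;  R = 5+1 = 6,  c = 724−6² = 688
v_rel = (12, 11),  |v_rel|² = 265;  v_rel·d = (12)·(18) + (11)·(20) = 436
265·t² − 872·t + 688 = 0  ⇒  m = 436² − 265·688 = 7776
m = 7776 > 0,  v_rel·d = 436 > 0  ⇒  inside

inside=yes margin=7776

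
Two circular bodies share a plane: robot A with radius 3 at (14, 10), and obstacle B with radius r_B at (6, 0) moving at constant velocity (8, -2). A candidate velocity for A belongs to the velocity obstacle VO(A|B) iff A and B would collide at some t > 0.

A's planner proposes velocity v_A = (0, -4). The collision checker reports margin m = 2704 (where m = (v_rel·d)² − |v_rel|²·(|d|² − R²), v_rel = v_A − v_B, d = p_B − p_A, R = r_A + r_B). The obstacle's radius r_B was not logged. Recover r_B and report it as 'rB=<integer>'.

m = 2704
d = (-8, -10);  v_rel = (-8, -2),  |v_rel|² = 68
v_rel×d = (-8)·(-10) − (-2)·(-8) = 64
since m = R²·68 − 64²:  R² = (4096 + 2704) / 68 = 100
R = √100 = 10  ⇒  r_B = 10 − 3 = 7

rB=7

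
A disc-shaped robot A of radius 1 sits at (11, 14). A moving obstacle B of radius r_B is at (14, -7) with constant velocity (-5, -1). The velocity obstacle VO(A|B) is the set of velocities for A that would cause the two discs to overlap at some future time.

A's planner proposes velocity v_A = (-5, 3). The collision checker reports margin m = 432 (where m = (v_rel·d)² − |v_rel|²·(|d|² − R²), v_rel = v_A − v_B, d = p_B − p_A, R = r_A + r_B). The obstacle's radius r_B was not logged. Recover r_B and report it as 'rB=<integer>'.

m = 432
d = (3, -21);  v_rel = (0, 4),  |v_rel|² = 16
v_rel×d = (0)·(-21) − (4)·(3) = -12
since m = R²·16 − (-12)²:  R² = (144 + 432) / 16 = 36
R = √36 = 6  ⇒  r_B = 6 − 1 = 5

rB=5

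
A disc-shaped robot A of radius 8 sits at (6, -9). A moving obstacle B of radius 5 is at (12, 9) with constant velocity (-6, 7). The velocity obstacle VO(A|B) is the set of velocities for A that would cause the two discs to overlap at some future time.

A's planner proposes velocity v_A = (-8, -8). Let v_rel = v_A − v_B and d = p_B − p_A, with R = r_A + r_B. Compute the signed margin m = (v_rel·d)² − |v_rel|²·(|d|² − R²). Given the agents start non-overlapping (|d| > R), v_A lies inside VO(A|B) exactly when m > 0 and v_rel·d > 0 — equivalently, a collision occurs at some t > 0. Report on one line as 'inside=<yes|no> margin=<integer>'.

d = (6, 18),  |d|² = 360;  R = 8+5 = 13,  c = 360−13² = 191
v_rel = (-2, -15),  |v_rel|² = 229;  v_rel·d = (-2)·(6) + (-15)·(18) = -282
229·t² + 564·t + 191 = 0  ⇒  m = (-282)² − 229·191 = 35785
m = 35785 > 0,  v_rel·d = -282 < 0  ⇒  outside

inside=no margin=35785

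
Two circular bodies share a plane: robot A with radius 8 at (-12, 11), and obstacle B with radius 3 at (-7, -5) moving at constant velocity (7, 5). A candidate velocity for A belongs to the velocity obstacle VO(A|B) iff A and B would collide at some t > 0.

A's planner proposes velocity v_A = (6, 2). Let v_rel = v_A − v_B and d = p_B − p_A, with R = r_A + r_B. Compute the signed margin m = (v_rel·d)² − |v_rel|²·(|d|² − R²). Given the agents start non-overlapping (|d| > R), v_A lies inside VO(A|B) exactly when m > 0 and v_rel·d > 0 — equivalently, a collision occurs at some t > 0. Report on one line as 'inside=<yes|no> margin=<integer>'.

d = (5, -16),  |d|² = 281;  R = 8+3 = 11,  c = 281−11² = 160
v_rel = (-1, -3),  |v_rel|² = 10;  v_rel·d = (-1)·(5) + (-3)·(-16) = 43
10·t² − 86·t + 160 = 0  ⇒  m = 43² − 10·160 = 249
m = 249 > 0,  v_rel·d = 43 > 0  ⇒  inside

inside=yes margin=249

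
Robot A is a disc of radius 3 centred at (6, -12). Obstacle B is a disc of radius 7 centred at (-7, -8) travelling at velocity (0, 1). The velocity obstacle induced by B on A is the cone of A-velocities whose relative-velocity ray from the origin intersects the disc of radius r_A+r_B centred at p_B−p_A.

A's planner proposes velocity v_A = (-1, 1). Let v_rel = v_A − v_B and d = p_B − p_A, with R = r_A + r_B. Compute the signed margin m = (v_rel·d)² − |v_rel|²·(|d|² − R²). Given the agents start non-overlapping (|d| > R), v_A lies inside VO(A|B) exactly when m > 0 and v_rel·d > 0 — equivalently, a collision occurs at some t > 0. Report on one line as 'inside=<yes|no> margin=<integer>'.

d = (-13, 4),  |d|² = 185;  R = 3+7 = 10,  c = 185−10² = 85
v_rel = (-1, 0),  |v_rel|² = 1;  v_rel·d = (-1)·(-13) + (0)·(4) = 13
1·t² − 26·t + 85 = 0  ⇒  m = 13² − 1·85 = 84
m = 84 > 0,  v_rel·d = 13 > 0  ⇒  inside

inside=yes margin=84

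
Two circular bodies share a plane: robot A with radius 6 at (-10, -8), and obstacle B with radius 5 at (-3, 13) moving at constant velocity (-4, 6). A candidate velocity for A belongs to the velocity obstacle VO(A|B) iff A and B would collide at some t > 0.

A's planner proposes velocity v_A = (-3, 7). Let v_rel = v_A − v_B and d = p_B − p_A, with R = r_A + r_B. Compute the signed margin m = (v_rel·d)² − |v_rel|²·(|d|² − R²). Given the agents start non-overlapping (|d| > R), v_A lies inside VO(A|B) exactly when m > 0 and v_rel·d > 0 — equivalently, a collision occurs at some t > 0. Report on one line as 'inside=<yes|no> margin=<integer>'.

d = (7, 21),  |d|² = 490;  R = 6+5 = 11,  c = 490−11² = 369
v_rel = (1, 1),  |v_rel|² = 2;  v_rel·d = (1)·(7) + (1)·(21) = 28
2·t² − 56·t + 369 = 0  ⇒  m = 28² − 2·369 = 46
m = 46 > 0,  v_rel·d = 28 > 0  ⇒  inside

inside=yes margin=46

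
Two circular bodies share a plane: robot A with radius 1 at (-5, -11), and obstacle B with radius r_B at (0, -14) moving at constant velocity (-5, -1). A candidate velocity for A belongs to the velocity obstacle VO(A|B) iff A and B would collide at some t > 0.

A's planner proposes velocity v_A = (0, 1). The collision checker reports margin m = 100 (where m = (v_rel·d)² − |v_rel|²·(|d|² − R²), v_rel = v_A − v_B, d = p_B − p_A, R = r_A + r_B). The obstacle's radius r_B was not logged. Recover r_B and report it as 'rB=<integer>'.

m = 100
d = (5, -3);  v_rel = (5, 2),  |v_rel|² = 29
v_rel×d = (5)·(-3) − (2)·(5) = -25
since m = R²·29 − (-25)²:  R² = (625 + 100) / 29 = 25
R = √25 = 5  ⇒  r_B = 5 − 1 = 4

rB=4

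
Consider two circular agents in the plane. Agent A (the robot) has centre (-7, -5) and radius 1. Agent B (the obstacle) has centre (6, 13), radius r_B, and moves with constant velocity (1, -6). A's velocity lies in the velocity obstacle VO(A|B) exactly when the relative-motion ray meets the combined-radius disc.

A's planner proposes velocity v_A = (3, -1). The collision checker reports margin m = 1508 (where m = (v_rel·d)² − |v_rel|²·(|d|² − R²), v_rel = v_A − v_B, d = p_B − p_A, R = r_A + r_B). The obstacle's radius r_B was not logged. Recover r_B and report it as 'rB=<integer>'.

m = 1508
d = (13, 18);  v_rel = (2, 5),  |v_rel|² = 29
v_rel×d = (2)·(18) − (5)·(13) = -29
since m = R²·29 − (-29)²:  R² = (841 + 1508) / 29 = 81
R = √81 = 9  ⇒  r_B = 9 − 1 = 8

rB=8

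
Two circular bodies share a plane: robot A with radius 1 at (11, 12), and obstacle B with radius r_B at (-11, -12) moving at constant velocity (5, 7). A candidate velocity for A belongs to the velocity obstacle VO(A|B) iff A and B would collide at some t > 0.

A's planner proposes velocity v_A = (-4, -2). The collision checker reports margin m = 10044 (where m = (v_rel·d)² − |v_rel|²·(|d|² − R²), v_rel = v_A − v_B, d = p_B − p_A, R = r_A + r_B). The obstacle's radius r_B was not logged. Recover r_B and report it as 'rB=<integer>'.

m = 10044
d = (-22, -24);  v_rel = (-9, -9),  |v_rel|² = 162
v_rel×d = (-9)·(-24) − (-9)·(-22) = 18
since m = R²·162 − 18²:  R² = (324 + 10044) / 162 = 64
R = √64 = 8  ⇒  r_B = 8 − 1 = 7

rB=7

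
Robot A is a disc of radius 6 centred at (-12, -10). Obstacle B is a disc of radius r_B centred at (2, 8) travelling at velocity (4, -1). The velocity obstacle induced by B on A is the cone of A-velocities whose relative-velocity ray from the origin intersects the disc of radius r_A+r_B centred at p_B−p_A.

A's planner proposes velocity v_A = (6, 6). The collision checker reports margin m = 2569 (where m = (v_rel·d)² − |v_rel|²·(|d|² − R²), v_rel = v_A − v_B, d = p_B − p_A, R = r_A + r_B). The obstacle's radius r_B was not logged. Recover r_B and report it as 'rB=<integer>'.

m = 2569
d = (14, 18);  v_rel = (2, 7),  |v_rel|² = 53
v_rel×d = (2)·(18) − (7)·(14) = -62
since m = R²·53 − (-62)²:  R² = (3844 + 2569) / 53 = 121
R = √121 = 11  ⇒  r_B = 11 − 6 = 5

rB=5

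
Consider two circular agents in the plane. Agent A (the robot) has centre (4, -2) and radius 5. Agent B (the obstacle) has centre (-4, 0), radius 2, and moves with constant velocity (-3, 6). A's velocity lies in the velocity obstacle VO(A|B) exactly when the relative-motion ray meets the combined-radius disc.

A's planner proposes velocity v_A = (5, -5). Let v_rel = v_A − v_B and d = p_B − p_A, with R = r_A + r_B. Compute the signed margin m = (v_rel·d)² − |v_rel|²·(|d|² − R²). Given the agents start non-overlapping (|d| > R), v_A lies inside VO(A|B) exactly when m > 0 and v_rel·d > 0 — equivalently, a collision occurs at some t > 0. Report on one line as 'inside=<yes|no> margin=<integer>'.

d = (-8, 2),  |d|² = 68;  R = 5+2 = 7,  c = 68−7² = 19
v_rel = (8, -11),  |v_rel|² = 185;  v_rel·d = (8)·(-8) + (-11)·(2) = -86
185·t² + 172·t + 19 = 0  ⇒  m = (-86)² − 185·19 = 3881
m = 3881 > 0,  v_rel·d = -86 < 0  ⇒  outside

inside=no margin=3881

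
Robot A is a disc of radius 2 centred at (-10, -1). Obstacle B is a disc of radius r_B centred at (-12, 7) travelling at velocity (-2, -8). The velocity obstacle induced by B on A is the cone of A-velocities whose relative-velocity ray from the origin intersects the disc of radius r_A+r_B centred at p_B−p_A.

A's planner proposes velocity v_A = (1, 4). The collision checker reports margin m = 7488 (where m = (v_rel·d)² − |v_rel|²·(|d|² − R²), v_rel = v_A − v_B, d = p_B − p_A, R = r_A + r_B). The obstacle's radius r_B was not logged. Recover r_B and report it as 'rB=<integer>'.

m = 7488
d = (-2, 8);  v_rel = (3, 12),  |v_rel|² = 153
v_rel×d = (3)·(8) − (12)·(-2) = 48
since m = R²·153 − 48²:  R² = (2304 + 7488) / 153 = 64
R = √64 = 8  ⇒  r_B = 8 − 2 = 6

rB=6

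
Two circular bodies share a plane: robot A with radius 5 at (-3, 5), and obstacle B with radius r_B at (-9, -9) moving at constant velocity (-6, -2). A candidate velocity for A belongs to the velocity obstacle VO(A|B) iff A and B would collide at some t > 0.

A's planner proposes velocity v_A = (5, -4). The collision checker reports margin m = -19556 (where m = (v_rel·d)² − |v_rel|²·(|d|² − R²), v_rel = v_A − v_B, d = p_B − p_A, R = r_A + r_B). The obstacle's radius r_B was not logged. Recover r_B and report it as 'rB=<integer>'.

m = -19556
d = (-6, -14);  v_rel = (11, -2),  |v_rel|² = 125
v_rel×d = (11)·(-14) − (-2)·(-6) = -166
since m = R²·125 − (-166)²:  R² = (27556 + -19556) / 125 = 64
R = √64 = 8  ⇒  r_B = 8 − 5 = 3

rB=3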